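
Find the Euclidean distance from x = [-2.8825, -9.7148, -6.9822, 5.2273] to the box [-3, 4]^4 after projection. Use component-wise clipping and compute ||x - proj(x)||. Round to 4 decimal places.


Project each component onto [-3, 4].
clip(-2.8825) = -2.8825, clip(-9.7148) = -3.0, clip(-6.9822) = -3.0, clip(5.2273) = 4.0
Projection = [-2.8825, -3.0, -3.0, 4.0]
Squared diffs: [0.0, 45.0885, 15.8579, 1.5063]
Distance = sqrt(62.4527) = 7.9027


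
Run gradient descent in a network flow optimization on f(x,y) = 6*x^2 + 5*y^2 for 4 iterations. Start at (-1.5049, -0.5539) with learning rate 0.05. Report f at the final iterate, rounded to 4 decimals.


Gradient descent on f(x,y) = 6*x^2 + 5*y^2.
Starting point: (-1.5049, -0.5539), alpha = 0.05
Step 1: grad_x = 2*6*-1.5049 = -18.0588, grad_y = 2*5*-0.5539 = -5.539
  x_1 = -1.5049 - 0.05*-18.0588 = -0.602
  y_1 = -0.5539 - 0.05*-5.539 = -0.277
Step 2: grad_x = 2*6*-0.602 = -7.2235, grad_y = 2*5*-0.277 = -2.7695
  x_2 = -0.602 - 0.05*-7.2235 = -0.2408
  y_2 = -0.277 - 0.05*-2.7695 = -0.1385
Step 3: grad_x = 2*6*-0.2408 = -2.8894, grad_y = 2*5*-0.1385 = -1.3848
  x_3 = -0.2408 - 0.05*-2.8894 = -0.0963
  y_3 = -0.1385 - 0.05*-1.3848 = -0.0692
Step 4: grad_x = 2*6*-0.0963 = -1.1558, grad_y = 2*5*-0.0692 = -0.6924
  x_4 = -0.0963 - 0.05*-1.1558 = -0.0385
  y_4 = -0.0692 - 0.05*-0.6924 = -0.0346
f(-0.0385, -0.0346) = 6*(-0.0385)^2 + 5*(-0.0346)^2 = 0.0149


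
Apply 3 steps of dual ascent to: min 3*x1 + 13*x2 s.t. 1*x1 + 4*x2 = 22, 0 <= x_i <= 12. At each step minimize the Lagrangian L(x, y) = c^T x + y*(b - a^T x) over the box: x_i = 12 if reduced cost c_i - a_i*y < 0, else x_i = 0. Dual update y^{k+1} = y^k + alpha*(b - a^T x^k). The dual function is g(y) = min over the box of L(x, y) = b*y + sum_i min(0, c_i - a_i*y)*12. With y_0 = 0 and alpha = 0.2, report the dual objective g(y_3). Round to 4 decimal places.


Dual ascent for LP: min 3*x1 + 13*x2, 1*x1 + 4*x2 = 22, 0 <= x_i <= 12
Step 1: y^k = 0.0, reduced costs: (3.0, 13.0)
  x^k = (0.0, 0.0), subgradient = b - a^T x = 22.0
  y^{k+1} = 0.0 + 0.2*22.0 = 4.4
Step 2: y^k = 4.4, reduced costs: (-1.4, -4.6)
  x^k = (12.0, 12.0), subgradient = b - a^T x = -38.0
  y^{k+1} = 4.4 + 0.2*-38.0 = -3.2
Step 3: y^k = -3.2, reduced costs: (6.2, 25.8)
  x^k = (0.0, 0.0), subgradient = b - a^T x = 22.0
  y^{k+1} = -3.2 + 0.2*22.0 = 1.2
Dual objective at y_3 = 1.2: reduced costs (1.8, 8.2), box minimizer x = (0.0, 0.0)
g(y_3) = b*y + (c1 - a1*y)*x1 + (c2 - a2*y)*x2 = 22*1.2 + 1.8*0.0 + 8.2*0.0 = 26.4 + 0.0 + 0.0 = 26.4


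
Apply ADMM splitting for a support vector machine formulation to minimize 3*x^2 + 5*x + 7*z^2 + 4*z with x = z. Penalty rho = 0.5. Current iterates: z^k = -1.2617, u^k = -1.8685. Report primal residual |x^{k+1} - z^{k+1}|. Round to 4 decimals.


ADMM iteration with rho = 0.5, z^k = -1.2617, u^k = -1.8685
Step 1: x-update.
Minimize 3*x^2 + 5*x + (0.5/2)*(x + 1.2617 - 1.8685)^2
FOC: (2*3 + 0.5)*x = -5 + 0.5*(-1.2617 + 1.8685)
x^{k+1} = -0.7226
Step 2: z-update.
Minimize 7*z^2 + 4*z + (0.5/2)*(-0.7226 - z - 1.8685)^2
FOC: (2*7 + 0.5)*z = -4 + 0.5*(-0.7226 - 1.8685)
z^{k+1} = -0.3652
Step 3: u-update.
u^{k+1} = -1.8685 - 0.7226 + 0.3652 = -2.2258
Step 4: Primal residual = |-0.7226 + 0.3652| = 0.3573


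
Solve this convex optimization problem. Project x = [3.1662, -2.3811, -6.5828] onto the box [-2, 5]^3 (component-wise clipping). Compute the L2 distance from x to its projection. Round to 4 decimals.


Project each component onto [-2, 5].
clip(3.1662) = 3.1662, clip(-2.3811) = -2.0, clip(-6.5828) = -2.0
Projection = [3.1662, -2.0, -2.0]
Squared diffs: [0.0, 0.1452, 21.0021]
Distance = sqrt(21.1473) = 4.5986


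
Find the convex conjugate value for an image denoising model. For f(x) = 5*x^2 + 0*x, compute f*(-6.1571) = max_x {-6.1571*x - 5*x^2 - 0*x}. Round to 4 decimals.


f*(y) = sup_x {y*x - a*x^2 - b*x} = sup_x {(y-b)*x - a*x^2}
FOC: (y - b) - 2a*x = 0 => x* = (y - b)/(2a)
x* = (-6.1571 - 0)/(2*5) = -0.6157
f*(-6.1571) = (y-b)^2/(4a) = (-6.1571 - 0)^2/(4*5)
= 37.9099/20 = 1.8955


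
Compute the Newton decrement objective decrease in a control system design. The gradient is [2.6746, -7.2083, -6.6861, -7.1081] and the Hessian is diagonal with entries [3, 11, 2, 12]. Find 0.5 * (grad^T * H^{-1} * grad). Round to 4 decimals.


Step 1: H is diagonal, so H^(-1) * g = [0.8915, -0.6553, -3.3431, -0.5923].
Step 2: g^T H^(-1) g = sum_i g_i^2 / H_ii
  = (2.6746)^2/3 + (-7.2083)^2/11 + (-6.6861)^2/2 + (-7.1081)^2/12
  = 2.3845 + 4.7236 + 22.352 + 4.2104 = 33.6705
Step 3: Objective decrease = 0.5 * g^T H^(-1) g = 16.8352


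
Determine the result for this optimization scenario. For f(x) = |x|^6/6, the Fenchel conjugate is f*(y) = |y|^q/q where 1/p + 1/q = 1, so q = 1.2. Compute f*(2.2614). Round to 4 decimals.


The conjugate exponent q satisfies 1/p + 1/q = 1.
p = 6, so q = 6/(6 - 1) = 1.2
|y|^q = 2.2614^1.2 = 2.6623
f*(2.2614) = 2.6623 / 1.2 = 2.2186


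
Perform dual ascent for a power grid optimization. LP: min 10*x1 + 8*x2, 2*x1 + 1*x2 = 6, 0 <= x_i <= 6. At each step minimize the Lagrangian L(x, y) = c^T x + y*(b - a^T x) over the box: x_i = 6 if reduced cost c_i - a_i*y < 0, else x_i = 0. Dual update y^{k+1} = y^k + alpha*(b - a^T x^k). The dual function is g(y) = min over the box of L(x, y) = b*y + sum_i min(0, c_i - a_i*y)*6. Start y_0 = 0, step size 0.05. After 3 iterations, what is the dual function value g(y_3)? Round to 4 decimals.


Dual ascent for LP: min 10*x1 + 8*x2, 2*x1 + 1*x2 = 6, 0 <= x_i <= 6
Step 1: y^k = 0.0, reduced costs: (10.0, 8.0)
  x^k = (0.0, 0.0), subgradient = b - a^T x = 6.0
  y^{k+1} = 0.0 + 0.05*6.0 = 0.3
Step 2: y^k = 0.3, reduced costs: (9.4, 7.7)
  x^k = (0.0, 0.0), subgradient = b - a^T x = 6.0
  y^{k+1} = 0.3 + 0.05*6.0 = 0.6
Step 3: y^k = 0.6, reduced costs: (8.8, 7.4)
  x^k = (0.0, 0.0), subgradient = b - a^T x = 6.0
  y^{k+1} = 0.6 + 0.05*6.0 = 0.9
Dual objective at y_3 = 0.9: reduced costs (8.2, 7.1), box minimizer x = (0.0, 0.0)
g(y_3) = b*y + (c1 - a1*y)*x1 + (c2 - a2*y)*x2 = 6*0.9 + 8.2*0.0 + 7.1*0.0 = 5.4 + 0.0 + 0.0 = 5.4


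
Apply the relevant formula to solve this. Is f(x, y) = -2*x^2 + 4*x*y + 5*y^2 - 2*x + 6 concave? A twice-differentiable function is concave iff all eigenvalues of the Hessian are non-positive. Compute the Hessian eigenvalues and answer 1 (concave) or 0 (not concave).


The Hessian of f(x,y) = -2*x^2 + 4*x*y + 5*y^2 - 2*x + 6 is:
H = [[-4, 4], [4, 10]]
Trace = -4 + 10 = 6
Determinant = -4*10 - (4)^2 = -56
Discriminant = (6)^2 - 4*-56 = 260.0
Eigenvalues: lambda_1 = -5.0623, lambda_2 = 11.0623
The function is not concave.

0


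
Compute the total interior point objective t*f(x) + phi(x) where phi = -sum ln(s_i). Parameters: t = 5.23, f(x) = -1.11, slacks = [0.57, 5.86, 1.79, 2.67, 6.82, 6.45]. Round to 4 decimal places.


Step 1: Compute log-barrier.
ln values: [-0.5621, 1.7681, 0.5822, 0.9821, 1.9199, 1.8641]
phi = -(-0.5621 + 1.7681 + 0.5822 + 0.9821 + 1.9199 + 1.8641) = -6.5543
Step 2: Compute augmented objective.
t*f(x) = 5.23*-1.11 = -5.8053
Total = -5.8053 - 6.5543 = -12.3596


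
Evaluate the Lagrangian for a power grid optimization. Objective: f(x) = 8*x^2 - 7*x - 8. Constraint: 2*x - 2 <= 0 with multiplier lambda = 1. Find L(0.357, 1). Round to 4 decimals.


Step 1: Evaluate f(x).
f(0.357) = 8*0.357^2 - 7*0.357 - 8 = -9.4794
Step 2: Evaluate g(x).
g(0.357) = 2*0.357 - 2 = -1.286
Step 3: Compute Lagrangian.
L = -9.4794 + 1*-1.286 = -10.7654


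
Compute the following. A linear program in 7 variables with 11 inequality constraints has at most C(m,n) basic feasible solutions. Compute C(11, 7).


Each vertex corresponds to some choice of n active constraints out of m, so the number of vertices is at most C(m, n) = m! / (n!(m-n)!).
m = 11, n = 7
Numerator: 11 * 10 * 9 * 8 * 7 * 6 * 5
Denominator: 7! = 5040
C(11, 7) = 330


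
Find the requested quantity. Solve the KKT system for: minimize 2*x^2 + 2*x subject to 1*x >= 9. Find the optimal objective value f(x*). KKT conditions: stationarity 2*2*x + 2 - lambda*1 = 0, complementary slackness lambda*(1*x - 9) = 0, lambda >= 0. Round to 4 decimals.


Step 1: Try lambda = 0 (constraint inactive).
x_unc = -2/(2*2) = -0.5
Check: 1*-0.5 = -0.5 < 9 -- violated!
Step 2: Constraint must be active: 1*x = 9
x* = 9/1 = 9.0
lambda = (2*2*9.0 + 2)/1 = 38.0
Step 3: Compute optimal value.
f(x*) = 2*9.0^2 + 2*9.0 = 180.0


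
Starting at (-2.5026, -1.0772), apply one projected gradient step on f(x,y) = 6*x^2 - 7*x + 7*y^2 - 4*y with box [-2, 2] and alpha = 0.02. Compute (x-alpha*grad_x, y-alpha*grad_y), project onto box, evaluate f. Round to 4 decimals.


Step 1: Compute gradient at (-2.5026, -1.0772).
grad_x = 2*6*-2.5026 - 7 = -37.0312
grad_y = 2*7*-1.0772 - 4 = -19.0808
Step 2: Gradient step.
x_raw = -2.5026 - 0.02*-37.0312 = -1.762
y_raw = -1.0772 - 0.02*-19.0808 = -0.6956
Step 3: Project onto [-2, 2].
x_proj = clip(-1.762) = -1.762
y_proj = clip(-0.6956) = -0.6956
Step 4: Evaluate f.
f(-1.762, -0.6956) = 37.1304


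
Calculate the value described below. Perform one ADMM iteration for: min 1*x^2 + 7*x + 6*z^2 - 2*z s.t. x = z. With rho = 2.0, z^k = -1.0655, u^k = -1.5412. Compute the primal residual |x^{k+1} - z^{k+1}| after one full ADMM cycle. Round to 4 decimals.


ADMM iteration with rho = 2.0, z^k = -1.0655, u^k = -1.5412
Step 1: x-update.
Minimize 1*x^2 + 7*x + (2.0/2)*(x + 1.0655 - 1.5412)^2
FOC: (2*1 + 2.0)*x = -7 + 2.0*(-1.0655 + 1.5412)
x^{k+1} = -1.5122
Step 2: z-update.
Minimize 6*z^2 - 2*z + (2.0/2)*(-1.5122 - z - 1.5412)^2
FOC: (2*6 + 2.0)*z = 2 + 2.0*(-1.5122 - 1.5412)
z^{k+1} = -0.2933
Step 3: u-update.
u^{k+1} = -1.5412 - 1.5122 + 0.2933 = -2.76
Step 4: Primal residual = |-1.5122 + 0.2933| = 1.2188


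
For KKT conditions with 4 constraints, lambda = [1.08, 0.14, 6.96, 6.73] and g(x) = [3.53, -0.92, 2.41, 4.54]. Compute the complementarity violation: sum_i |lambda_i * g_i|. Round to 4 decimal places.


KKT complementary slackness check:
lambda_1 * g_1 = 1.08 * 3.53 = 3.8124
lambda_2 * g_2 = 0.14 * -0.92 = -0.1288
lambda_3 * g_3 = 6.96 * 2.41 = 16.7736
lambda_4 * g_4 = 6.73 * 4.54 = 30.5542
Total violation = 3.8124 + 0.1288 + 16.7736 + 30.5542 = 51.269


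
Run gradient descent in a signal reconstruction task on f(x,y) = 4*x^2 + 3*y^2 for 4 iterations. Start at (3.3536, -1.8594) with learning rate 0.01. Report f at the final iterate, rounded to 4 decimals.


Gradient descent on f(x,y) = 4*x^2 + 3*y^2.
Starting point: (3.3536, -1.8594), alpha = 0.01
Step 1: grad_x = 2*4*3.3536 = 26.8288, grad_y = 2*3*-1.8594 = -11.1564
  x_1 = 3.3536 - 0.01*26.8288 = 3.0853
  y_1 = -1.8594 - 0.01*-11.1564 = -1.7478
Step 2: grad_x = 2*4*3.0853 = 24.6825, grad_y = 2*3*-1.7478 = -10.487
  x_2 = 3.0853 - 0.01*24.6825 = 2.8385
  y_2 = -1.7478 - 0.01*-10.487 = -1.643
Step 3: grad_x = 2*4*2.8385 = 22.7079, grad_y = 2*3*-1.643 = -9.8578
  x_3 = 2.8385 - 0.01*22.7079 = 2.6114
  y_3 = -1.643 - 0.01*-9.8578 = -1.5444
Step 4: grad_x = 2*4*2.6114 = 20.8913, grad_y = 2*3*-1.5444 = -9.2663
  x_4 = 2.6114 - 0.01*20.8913 = 2.4025
  y_4 = -1.5444 - 0.01*-9.2663 = -1.4517
f(2.4025, -1.4517) = 4*2.4025^2 + 3*(-1.4517)^2 = 29.4105


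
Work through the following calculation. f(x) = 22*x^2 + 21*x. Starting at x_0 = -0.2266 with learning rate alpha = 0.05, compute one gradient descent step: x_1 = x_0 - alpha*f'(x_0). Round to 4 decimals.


We compute the gradient at x_0 and apply the update.
f'(x) = 44*x + 21
f'(-0.2266) = 44*-0.2266 + 21 = 11.0296
x_1 = -0.2266 - 0.05*11.0296 = -0.7781


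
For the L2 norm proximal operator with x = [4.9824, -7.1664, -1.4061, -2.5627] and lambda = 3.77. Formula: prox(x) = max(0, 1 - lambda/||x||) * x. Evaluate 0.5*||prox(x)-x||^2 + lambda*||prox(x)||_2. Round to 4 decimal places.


Step 1: Compute ||x||.
||x|| = 9.2047
Step 2: Compute scaling factor.
scale = max(0, 1 - 3.77/9.2047) = 0.5904
Step 3: prox(x) = [2.9417, -4.2312, -0.8302, -1.5131]
||prox(x)|| = 5.4347
Step 4: Proximal objective.
0.5*||prox-x||^2 = 7.1065
lambda*||prox|| = 20.4888
Total = 27.5952


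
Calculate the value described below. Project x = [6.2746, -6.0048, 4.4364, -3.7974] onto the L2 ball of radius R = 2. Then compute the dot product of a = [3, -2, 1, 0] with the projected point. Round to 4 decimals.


Step 1: Compute ||x|| (intermediates to 6 decimals).
||x|| = sqrt(6.2746^2 + (-6.0048)^2 + 4.4364^2 + (-3.7974)^2) = 10.465664
Step 2: Project.
Since ||x|| > R, scale = R/||x|| = 2/10.465664 = 0.191101, proj(x) = scale * x
proj(x) = [1.199082, -1.147523, 0.8478, -0.725687]
Step 3: Dot product.
a^T * proj(x) = 3*1.199082 - 2*(-1.147523) + 1*0.8478 + 0*(-0.725687) = 6.7401


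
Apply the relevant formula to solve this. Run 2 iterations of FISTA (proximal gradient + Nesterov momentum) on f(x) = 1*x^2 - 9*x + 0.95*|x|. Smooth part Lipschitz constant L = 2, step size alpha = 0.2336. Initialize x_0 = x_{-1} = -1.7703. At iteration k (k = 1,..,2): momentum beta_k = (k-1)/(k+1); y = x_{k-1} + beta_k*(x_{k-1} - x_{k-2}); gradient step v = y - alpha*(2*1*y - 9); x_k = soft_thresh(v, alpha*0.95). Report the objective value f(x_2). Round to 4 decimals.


FISTA on f(x) = 1*x^2 - 9*x + 0.95*|x|
L = 2, alpha = 0.2336
Iteration 1: beta = 0.0, y = -1.7703 + 0.0*(-1.7703 + 1.7703) = -1.7703
  grad(y) = -12.5406, v = y - alpha*grad = 1.1592
  prox(v) = soft_thresh(1.1592, 0.2219) = 0.9373
Iteration 2: beta = 0.3333, y = 0.9373 + 0.3333*(0.9373 + 1.7703) = 1.8398
  grad(y) = -5.3204, v = y - alpha*grad = 3.0826
  prox(v) = soft_thresh(3.0826, 0.2219) = 2.8607
f(x_2) = 1*2.8607^2 - 9*2.8607 + 0.95*|2.8607| = -14.8451


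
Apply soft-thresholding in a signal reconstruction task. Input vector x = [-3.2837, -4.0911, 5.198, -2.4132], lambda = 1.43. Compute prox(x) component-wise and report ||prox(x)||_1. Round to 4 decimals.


Soft-thresholding with lambda = 1.43:
prox(-3.2837) = sign(-3.2837)*max(|-3.2837| - 1.43, 0) = -1.8537
prox(-4.0911) = sign(-4.0911)*max(|-4.0911| - 1.43, 0) = -2.6611
prox(5.198) = sign(5.198)*max(|5.198| - 1.43, 0) = 3.768
prox(-2.4132) = sign(-2.4132)*max(|-2.4132| - 1.43, 0) = -0.9832
prox(x) = [-1.8537, -2.6611, 3.768, -0.9832]
||prox(x)||_1 = 1.8537 + 2.6611 + 3.768 + 0.9832 = 9.266


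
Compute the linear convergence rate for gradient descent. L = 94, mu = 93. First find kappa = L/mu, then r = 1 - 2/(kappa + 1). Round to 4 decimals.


Step 1: Compute the condition number.
kappa = L/mu = 94/93 = 1.0108
Step 2: Compute the convergence rate.
r = 1 - 2/(kappa + 1) = 1 - 2*mu/(L + mu) = (L - mu)/(L + mu) = 1/187 = 0.0053


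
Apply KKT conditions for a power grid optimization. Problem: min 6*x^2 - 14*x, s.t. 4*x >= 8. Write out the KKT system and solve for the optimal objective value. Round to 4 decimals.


Step 1: Try lambda = 0 (constraint inactive).
x_unc = 14/(2*6) = 1.1667
Check: 4*1.1667 = 4.6668 < 8 -- violated!
Step 2: Constraint must be active: 4*x = 8
x* = 8/4 = 2.0
lambda = (2*6*2.0 - 14)/4 = 2.5
Step 3: Compute optimal value.
f(x*) = 6*2.0^2 - 14*2.0 = -4.0


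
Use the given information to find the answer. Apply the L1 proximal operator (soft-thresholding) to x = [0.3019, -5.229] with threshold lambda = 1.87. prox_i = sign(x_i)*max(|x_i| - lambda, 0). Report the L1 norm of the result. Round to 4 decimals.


Soft-thresholding with lambda = 1.87:
prox(0.3019) = sign(0.3019)*max(|0.3019| - 1.87, 0) = 0.0
prox(-5.229) = sign(-5.229)*max(|-5.229| - 1.87, 0) = -3.359
prox(x) = [0.0, -3.359]
||prox(x)||_1 = 0.0 + 3.359 = 3.359


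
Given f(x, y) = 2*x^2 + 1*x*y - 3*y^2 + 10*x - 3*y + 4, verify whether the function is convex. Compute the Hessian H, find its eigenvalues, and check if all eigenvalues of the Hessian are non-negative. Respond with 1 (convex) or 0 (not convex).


The Hessian of f(x,y) = 2*x^2 + 1*x*y - 3*y^2 + 10*x - 3*y + 4 is:
H = [[4, 1], [1, -6]]
Trace = 4 - 6 = -2
Determinant = 4*-6 - (1)^2 = -25
Discriminant = (-2)^2 - 4*-25 = 104.0
Eigenvalues: lambda_1 = -6.099, lambda_2 = 4.099
The function is not convex.

0


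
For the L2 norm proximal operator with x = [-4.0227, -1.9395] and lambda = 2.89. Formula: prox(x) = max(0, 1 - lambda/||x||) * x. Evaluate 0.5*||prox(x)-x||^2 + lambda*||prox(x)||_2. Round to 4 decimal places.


Step 1: Compute ||x||.
||x|| = 4.4658
Step 2: Compute scaling factor.
scale = max(0, 1 - 2.89/4.4658) = 0.3529
Step 3: prox(x) = [-1.4195, -0.6844]
||prox(x)|| = 1.5758
Step 4: Proximal objective.
0.5*||prox-x||^2 = 4.1761
lambda*||prox|| = 4.5541
Total = 8.7302


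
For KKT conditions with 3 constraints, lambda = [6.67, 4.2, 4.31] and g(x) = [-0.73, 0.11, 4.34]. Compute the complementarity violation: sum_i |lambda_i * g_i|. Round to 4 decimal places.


KKT complementary slackness check:
lambda_1 * g_1 = 6.67 * -0.73 = -4.8691
lambda_2 * g_2 = 4.2 * 0.11 = 0.462
lambda_3 * g_3 = 4.31 * 4.34 = 18.7054
Total violation = 4.8691 + 0.462 + 18.7054 = 24.0365


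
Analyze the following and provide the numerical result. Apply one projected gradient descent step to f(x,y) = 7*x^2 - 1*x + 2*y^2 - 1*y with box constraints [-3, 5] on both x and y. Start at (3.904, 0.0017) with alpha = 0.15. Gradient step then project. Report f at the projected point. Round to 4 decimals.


Step 1: Compute gradient at (3.904, 0.0017).
grad_x = 2*7*3.904 - 1 = 53.656
grad_y = 2*2*0.0017 - 1 = -0.9932
Step 2: Gradient step.
x_raw = 3.904 - 0.15*53.656 = -4.1444
y_raw = 0.0017 - 0.15*-0.9932 = 0.1507
Step 3: Project onto [-3, 5].
x_proj = clip(-4.1444) = -3.0
y_proj = clip(0.1507) = 0.1507
Step 4: Evaluate f.
f(-3.0, 0.1507) = 65.8947


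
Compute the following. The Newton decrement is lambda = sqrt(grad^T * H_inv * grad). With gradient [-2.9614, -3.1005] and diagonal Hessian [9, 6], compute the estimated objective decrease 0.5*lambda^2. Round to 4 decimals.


Step 1: H is diagonal, so H^(-1) * g = [-0.329, -0.5168].
Step 2: g^T H^(-1) g = sum_i g_i^2 / H_ii
  = (-2.9614)^2/9 + (-3.1005)^2/6
  = 0.9744 + 1.6022 = 2.5766
Step 3: Objective decrease = 0.5 * g^T H^(-1) g = 1.2883


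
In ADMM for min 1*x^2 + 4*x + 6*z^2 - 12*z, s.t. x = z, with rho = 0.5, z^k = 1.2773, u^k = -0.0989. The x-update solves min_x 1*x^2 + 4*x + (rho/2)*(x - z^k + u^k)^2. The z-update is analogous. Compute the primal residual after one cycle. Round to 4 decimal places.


ADMM iteration with rho = 0.5, z^k = 1.2773, u^k = -0.0989
Step 1: x-update.
Minimize 1*x^2 + 4*x + (0.5/2)*(x - 1.2773 - 0.0989)^2
FOC: (2*1 + 0.5)*x = -4 + 0.5*(1.2773 + 0.0989)
x^{k+1} = -1.3248
Step 2: z-update.
Minimize 6*z^2 - 12*z + (0.5/2)*(-1.3248 - z - 0.0989)^2
FOC: (2*6 + 0.5)*z = 12 + 0.5*(-1.3248 - 0.0989)
z^{k+1} = 0.9031
Step 3: u-update.
u^{k+1} = -0.0989 - 1.3248 - 0.9031 = -2.3267
Step 4: Primal residual = |-1.3248 - 0.9031| = 2.2278


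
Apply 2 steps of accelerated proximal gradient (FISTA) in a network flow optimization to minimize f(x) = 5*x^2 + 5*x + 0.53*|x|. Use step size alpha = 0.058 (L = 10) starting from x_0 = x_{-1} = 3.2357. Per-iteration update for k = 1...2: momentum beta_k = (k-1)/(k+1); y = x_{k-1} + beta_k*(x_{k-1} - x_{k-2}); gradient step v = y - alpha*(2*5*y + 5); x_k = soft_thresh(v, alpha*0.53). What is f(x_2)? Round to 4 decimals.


FISTA on f(x) = 5*x^2 + 5*x + 0.53*|x|
L = 10, alpha = 0.058
Iteration 1: beta = 0.0, y = 3.2357 + 0.0*(3.2357 - 3.2357) = 3.2357
  grad(y) = 37.357, v = y - alpha*grad = 1.069
  prox(v) = soft_thresh(1.069, 0.0307) = 1.0383
Iteration 2: beta = 0.3333, y = 1.0383 + 0.3333*(1.0383 - 3.2357) = 0.3058
  grad(y) = 8.0577, v = y - alpha*grad = -0.1616
  prox(v) = soft_thresh(-0.1616, 0.0307) = -0.1308
f(x_2) = 5*(-0.1308)^2 + 5*(-0.1308) + 0.53*|-0.1308| = -0.4992


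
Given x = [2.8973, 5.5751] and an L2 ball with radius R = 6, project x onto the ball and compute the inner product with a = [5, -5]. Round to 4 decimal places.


Step 1: Compute ||x|| (intermediates to 6 decimals).
||x|| = sqrt(2.8973^2 + 5.5751^2) = 6.283
Step 2: Project.
Since ||x|| > R, scale = R/||x|| = 6/6.283 = 0.954958, proj(x) = scale * x
proj(x) = [2.7668, 5.323986]
Step 3: Dot product.
a^T * proj(x) = 5*2.7668 - 5*5.323986 = -12.7859


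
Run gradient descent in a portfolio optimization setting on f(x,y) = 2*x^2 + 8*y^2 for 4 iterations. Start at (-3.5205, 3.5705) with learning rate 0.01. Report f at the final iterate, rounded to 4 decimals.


Gradient descent on f(x,y) = 2*x^2 + 8*y^2.
Starting point: (-3.5205, 3.5705), alpha = 0.01
Step 1: grad_x = 2*2*-3.5205 = -14.082, grad_y = 2*8*3.5705 = 57.128
  x_1 = -3.5205 - 0.01*-14.082 = -3.3797
  y_1 = 3.5705 - 0.01*57.128 = 2.9992
Step 2: grad_x = 2*2*-3.3797 = -13.5187, grad_y = 2*8*2.9992 = 47.9875
  x_2 = -3.3797 - 0.01*-13.5187 = -3.2445
  y_2 = 2.9992 - 0.01*47.9875 = 2.5193
Step 3: grad_x = 2*2*-3.2445 = -12.978, grad_y = 2*8*2.5193 = 40.3095
  x_3 = -3.2445 - 0.01*-12.978 = -3.1147
  y_3 = 2.5193 - 0.01*40.3095 = 2.1162
Step 4: grad_x = 2*2*-3.1147 = -12.4589, grad_y = 2*8*2.1162 = 33.86
  x_4 = -3.1147 - 0.01*-12.4589 = -2.9901
  y_4 = 2.1162 - 0.01*33.86 = 1.7776
f(-2.9901, 1.7776) = 2*(-2.9901)^2 + 8*1.7776^2 = 43.162


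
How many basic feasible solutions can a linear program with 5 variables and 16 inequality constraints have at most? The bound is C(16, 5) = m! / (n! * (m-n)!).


Each vertex corresponds to some choice of n active constraints out of m, so the number of vertices is at most C(m, n) = m! / (n!(m-n)!).
m = 16, n = 5
Numerator: 16 * 15 * 14 * 13 * 12
Denominator: 5! = 120
C(16, 5) = 4368


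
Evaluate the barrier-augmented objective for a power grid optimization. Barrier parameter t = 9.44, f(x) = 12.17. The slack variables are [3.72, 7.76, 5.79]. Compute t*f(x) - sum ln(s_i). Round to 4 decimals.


Step 1: Compute log-barrier.
ln values: [1.3137, 2.049, 1.7561]
phi = -(1.3137 + 2.049 + 1.7561) = -5.1188
Step 2: Compute augmented objective.
t*f(x) = 9.44*12.17 = 114.8848
Total = 114.8848 - 5.1188 = 109.766


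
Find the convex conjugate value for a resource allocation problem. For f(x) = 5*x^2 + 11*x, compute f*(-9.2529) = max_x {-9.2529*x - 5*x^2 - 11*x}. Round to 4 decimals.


f*(y) = sup_x {y*x - a*x^2 - b*x} = sup_x {(y-b)*x - a*x^2}
FOC: (y - b) - 2a*x = 0 => x* = (y - b)/(2a)
x* = (-9.2529 - 11)/(2*5) = -2.0253
f*(-9.2529) = (y-b)^2/(4a) = (-9.2529 - 11)^2/(4*5)
= 410.18/20 = 20.509


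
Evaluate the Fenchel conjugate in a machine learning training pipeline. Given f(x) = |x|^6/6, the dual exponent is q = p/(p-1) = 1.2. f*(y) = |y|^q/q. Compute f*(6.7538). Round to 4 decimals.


The conjugate exponent q satisfies 1/p + 1/q = 1.
p = 6, so q = 6/(6 - 1) = 1.2
|y|^q = 6.7538^1.2 = 9.896
f*(6.7538) = 9.896 / 1.2 = 8.2466


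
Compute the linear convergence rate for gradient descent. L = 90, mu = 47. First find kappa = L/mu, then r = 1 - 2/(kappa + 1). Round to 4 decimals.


Step 1: Compute the condition number.
kappa = L/mu = 90/47 = 1.9149
Step 2: Compute the convergence rate.
r = 1 - 2/(kappa + 1) = 1 - 2*mu/(L + mu) = (L - mu)/(L + mu) = 43/137 = 0.3139


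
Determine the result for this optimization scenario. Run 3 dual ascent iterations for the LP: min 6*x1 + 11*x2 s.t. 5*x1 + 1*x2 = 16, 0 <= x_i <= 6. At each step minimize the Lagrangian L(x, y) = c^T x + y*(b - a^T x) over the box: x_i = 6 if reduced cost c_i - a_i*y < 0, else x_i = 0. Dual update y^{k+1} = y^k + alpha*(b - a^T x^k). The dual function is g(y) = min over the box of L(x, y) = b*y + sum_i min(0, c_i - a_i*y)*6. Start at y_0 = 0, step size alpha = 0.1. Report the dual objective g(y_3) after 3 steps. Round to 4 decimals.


Dual ascent for LP: min 6*x1 + 11*x2, 5*x1 + 1*x2 = 16, 0 <= x_i <= 6
Step 1: y^k = 0.0, reduced costs: (6.0, 11.0)
  x^k = (0.0, 0.0), subgradient = b - a^T x = 16.0
  y^{k+1} = 0.0 + 0.1*16.0 = 1.6
Step 2: y^k = 1.6, reduced costs: (-2.0, 9.4)
  x^k = (6.0, 0.0), subgradient = b - a^T x = -14.0
  y^{k+1} = 1.6 + 0.1*-14.0 = 0.2
Step 3: y^k = 0.2, reduced costs: (5.0, 10.8)
  x^k = (0.0, 0.0), subgradient = b - a^T x = 16.0
  y^{k+1} = 0.2 + 0.1*16.0 = 1.8
Dual objective at y_3 = 1.8: reduced costs (-3.0, 9.2), box minimizer x = (6.0, 0.0)
g(y_3) = b*y + (c1 - a1*y)*x1 + (c2 - a2*y)*x2 = 16*1.8 + (-3.0)*6.0 + 9.2*0.0 = 28.8 - 18.0 + 0.0 = 10.8


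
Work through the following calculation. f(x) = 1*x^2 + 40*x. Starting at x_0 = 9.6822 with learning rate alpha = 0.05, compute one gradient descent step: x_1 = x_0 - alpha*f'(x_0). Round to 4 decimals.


We compute the gradient at x_0 and apply the update.
f'(x) = 2*x + 40
f'(9.6822) = 2*9.6822 + 40 = 59.3644
x_1 = 9.6822 - 0.05*59.3644 = 6.714


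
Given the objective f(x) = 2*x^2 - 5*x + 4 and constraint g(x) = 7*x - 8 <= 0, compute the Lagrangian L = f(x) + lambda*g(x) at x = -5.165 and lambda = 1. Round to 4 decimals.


Step 1: Evaluate f(x).
f(-5.165) = 2*(-5.165)^2 - 5*(-5.165) + 4 = 83.1795
Step 2: Evaluate g(x).
g(-5.165) = 7*-5.165 - 8 = -44.155
Step 3: Compute Lagrangian.
L = 83.1795 + 1*-44.155 = 39.0245


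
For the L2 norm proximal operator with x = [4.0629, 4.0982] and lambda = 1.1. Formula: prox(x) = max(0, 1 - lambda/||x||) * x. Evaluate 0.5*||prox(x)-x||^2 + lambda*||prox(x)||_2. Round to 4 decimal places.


Step 1: Compute ||x||.
||x|| = 5.7708
Step 2: Compute scaling factor.
scale = max(0, 1 - 1.1/5.7708) = 0.8094
Step 3: prox(x) = [3.2885, 3.317]
||prox(x)|| = 4.6708
Step 4: Proximal objective.
0.5*||prox-x||^2 = 0.605
lambda*||prox|| = 5.1379
Total = 5.7429


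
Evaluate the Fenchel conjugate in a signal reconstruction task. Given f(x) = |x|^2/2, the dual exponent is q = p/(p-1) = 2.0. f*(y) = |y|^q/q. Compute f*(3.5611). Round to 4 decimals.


The conjugate exponent q satisfies 1/p + 1/q = 1.
p = 2, so q = 2/(2 - 1) = 2.0
|y|^q = 3.5611^2.0 = 12.6814
f*(3.5611) = 12.6814 / 2.0 = 6.3407


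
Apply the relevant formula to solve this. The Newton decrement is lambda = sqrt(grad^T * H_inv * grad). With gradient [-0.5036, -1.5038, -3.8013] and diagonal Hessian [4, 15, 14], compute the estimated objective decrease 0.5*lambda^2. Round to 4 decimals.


Step 1: H is diagonal, so H^(-1) * g = [-0.1259, -0.1003, -0.2715].
Step 2: g^T H^(-1) g = sum_i g_i^2 / H_ii
  = (-0.5036)^2/4 + (-1.5038)^2/15 + (-3.8013)^2/14
  = 0.0634 + 0.1508 + 1.0321 = 1.2463
Step 3: Objective decrease = 0.5 * g^T H^(-1) g = 0.6231


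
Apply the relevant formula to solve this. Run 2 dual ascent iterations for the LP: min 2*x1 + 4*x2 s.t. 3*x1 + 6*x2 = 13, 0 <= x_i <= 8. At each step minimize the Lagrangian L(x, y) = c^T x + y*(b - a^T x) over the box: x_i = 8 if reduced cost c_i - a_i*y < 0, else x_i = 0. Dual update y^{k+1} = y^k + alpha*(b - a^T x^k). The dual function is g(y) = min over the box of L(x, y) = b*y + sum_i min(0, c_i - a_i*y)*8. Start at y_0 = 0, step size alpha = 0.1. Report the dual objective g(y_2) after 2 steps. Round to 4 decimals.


Dual ascent for LP: min 2*x1 + 4*x2, 3*x1 + 6*x2 = 13, 0 <= x_i <= 8
Step 1: y^k = 0.0, reduced costs: (2.0, 4.0)
  x^k = (0.0, 0.0), subgradient = b - a^T x = 13.0
  y^{k+1} = 0.0 + 0.1*13.0 = 1.3
Step 2: y^k = 1.3, reduced costs: (-1.9, -3.8)
  x^k = (8.0, 8.0), subgradient = b - a^T x = -59.0
  y^{k+1} = 1.3 + 0.1*-59.0 = -4.6
Dual objective at y_2 = -4.6: reduced costs (15.8, 31.6), box minimizer x = (0.0, 0.0)
g(y_2) = b*y + (c1 - a1*y)*x1 + (c2 - a2*y)*x2 = 13*(-4.6) + 15.8*0.0 + 31.6*0.0 = -59.8 + 0.0 + 0.0 = -59.8


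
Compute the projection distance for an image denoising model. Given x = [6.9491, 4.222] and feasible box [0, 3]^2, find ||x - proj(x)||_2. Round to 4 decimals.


Project each component onto [0, 3].
clip(6.9491) = 3.0, clip(4.222) = 3.0
Projection = [3.0, 3.0]
Squared diffs: [15.5954, 1.4933]
Distance = sqrt(17.0887) = 4.1338


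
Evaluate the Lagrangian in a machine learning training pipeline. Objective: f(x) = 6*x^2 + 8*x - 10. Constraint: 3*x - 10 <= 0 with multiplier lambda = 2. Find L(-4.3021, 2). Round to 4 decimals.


Step 1: Evaluate f(x).
f(-4.3021) = 6*(-4.3021)^2 + 8*(-4.3021) - 10 = 66.6316
Step 2: Evaluate g(x).
g(-4.3021) = 3*-4.3021 - 10 = -22.9063
Step 3: Compute Lagrangian.
L = 66.6316 + 2*-22.9063 = 20.819


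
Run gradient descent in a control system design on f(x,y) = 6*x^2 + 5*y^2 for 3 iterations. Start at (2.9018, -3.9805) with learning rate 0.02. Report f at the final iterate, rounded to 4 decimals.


Gradient descent on f(x,y) = 6*x^2 + 5*y^2.
Starting point: (2.9018, -3.9805), alpha = 0.02
Step 1: grad_x = 2*6*2.9018 = 34.8216, grad_y = 2*5*-3.9805 = -39.805
  x_1 = 2.9018 - 0.02*34.8216 = 2.2054
  y_1 = -3.9805 - 0.02*-39.805 = -3.1844
Step 2: grad_x = 2*6*2.2054 = 26.4644, grad_y = 2*5*-3.1844 = -31.844
  x_2 = 2.2054 - 0.02*26.4644 = 1.6761
  y_2 = -3.1844 - 0.02*-31.844 = -2.5475
Step 3: grad_x = 2*6*1.6761 = 20.113, grad_y = 2*5*-2.5475 = -25.4752
  x_3 = 1.6761 - 0.02*20.113 = 1.2738
  y_3 = -2.5475 - 0.02*-25.4752 = -2.038
f(1.2738, -2.038) = 6*1.2738^2 + 5*(-2.038)^2 = 30.5033


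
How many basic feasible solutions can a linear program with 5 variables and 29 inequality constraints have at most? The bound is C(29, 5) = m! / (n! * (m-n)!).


Each vertex corresponds to some choice of n active constraints out of m, so the number of vertices is at most C(m, n) = m! / (n!(m-n)!).
m = 29, n = 5
Numerator: 29 * 28 * 27 * 26 * 25
Denominator: 5! = 120
C(29, 5) = 118755


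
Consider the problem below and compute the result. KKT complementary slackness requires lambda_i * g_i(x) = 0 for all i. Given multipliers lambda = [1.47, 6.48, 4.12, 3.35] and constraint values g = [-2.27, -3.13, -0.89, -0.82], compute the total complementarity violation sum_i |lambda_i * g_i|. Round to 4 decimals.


KKT complementary slackness check:
lambda_1 * g_1 = 1.47 * -2.27 = -3.3369
lambda_2 * g_2 = 6.48 * -3.13 = -20.2824
lambda_3 * g_3 = 4.12 * -0.89 = -3.6668
lambda_4 * g_4 = 3.35 * -0.82 = -2.747
Total violation = 3.3369 + 20.2824 + 3.6668 + 2.747 = 30.0331


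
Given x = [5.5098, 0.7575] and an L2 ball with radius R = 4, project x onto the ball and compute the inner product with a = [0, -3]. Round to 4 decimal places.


Step 1: Compute ||x|| (intermediates to 6 decimals).
||x|| = sqrt(5.5098^2 + 0.7575^2) = 5.561628
Step 2: Project.
Since ||x|| > R, scale = R/||x|| = 4/5.561628 = 0.719214, proj(x) = scale * x
proj(x) = [3.962725, 0.544805]
Step 3: Dot product.
a^T * proj(x) = 0*3.962725 - 3*0.544805 = -1.6344


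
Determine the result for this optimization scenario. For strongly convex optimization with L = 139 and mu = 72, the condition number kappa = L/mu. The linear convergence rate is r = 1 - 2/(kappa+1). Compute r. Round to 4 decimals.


Step 1: Compute the condition number.
kappa = L/mu = 139/72 = 1.9306
Step 2: Compute the convergence rate.
r = 1 - 2/(kappa + 1) = 1 - 2*mu/(L + mu) = (L - mu)/(L + mu) = 67/211 = 0.3175


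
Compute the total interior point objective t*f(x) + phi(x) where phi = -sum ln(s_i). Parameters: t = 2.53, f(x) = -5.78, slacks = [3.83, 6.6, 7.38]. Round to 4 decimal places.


Step 1: Compute log-barrier.
ln values: [1.3429, 1.8871, 1.9988]
phi = -(1.3429 + 1.8871 + 1.9988) = -5.2287
Step 2: Compute augmented objective.
t*f(x) = 2.53*-5.78 = -14.6234
Total = -14.6234 - 5.2287 = -19.8521


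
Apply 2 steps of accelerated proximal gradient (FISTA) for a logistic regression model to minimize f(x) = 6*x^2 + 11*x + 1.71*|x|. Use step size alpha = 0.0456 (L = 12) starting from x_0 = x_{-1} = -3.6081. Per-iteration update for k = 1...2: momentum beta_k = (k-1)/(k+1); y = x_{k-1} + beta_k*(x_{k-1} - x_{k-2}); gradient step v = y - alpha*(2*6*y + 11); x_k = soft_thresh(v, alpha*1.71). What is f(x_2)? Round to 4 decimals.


FISTA on f(x) = 6*x^2 + 11*x + 1.71*|x|
L = 12, alpha = 0.0456
Iteration 1: beta = 0.0, y = -3.6081 + 0.0*(-3.6081 + 3.6081) = -3.6081
  grad(y) = -32.2972, v = y - alpha*grad = -2.1353
  prox(v) = soft_thresh(-2.1353, 0.078) = -2.0574
Iteration 2: beta = 0.3333, y = -2.0574 + 0.3333*(-2.0574 + 3.6081) = -1.5405
  grad(y) = -7.4855, v = y - alpha*grad = -1.1991
  prox(v) = soft_thresh(-1.1991, 0.078) = -1.1211
f(x_2) = 6*(-1.1211)^2 + 11*(-1.1211) + 1.71*|-1.1211| = -2.8736


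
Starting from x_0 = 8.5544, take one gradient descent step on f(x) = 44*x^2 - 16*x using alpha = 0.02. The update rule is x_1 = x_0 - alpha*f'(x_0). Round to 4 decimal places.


We compute the gradient at x_0 and apply the update.
f'(x) = 88*x - 16
f'(8.5544) = 88*8.5544 - 16 = 736.7872
x_1 = 8.5544 - 0.02*736.7872 = -6.1813


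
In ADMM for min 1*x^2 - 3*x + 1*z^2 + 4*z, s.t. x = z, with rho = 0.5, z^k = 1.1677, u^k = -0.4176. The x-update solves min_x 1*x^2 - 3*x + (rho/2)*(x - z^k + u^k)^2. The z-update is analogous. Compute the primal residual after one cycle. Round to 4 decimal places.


ADMM iteration with rho = 0.5, z^k = 1.1677, u^k = -0.4176
Step 1: x-update.
Minimize 1*x^2 - 3*x + (0.5/2)*(x - 1.1677 - 0.4176)^2
FOC: (2*1 + 0.5)*x = 3 + 0.5*(1.1677 + 0.4176)
x^{k+1} = 1.5171
Step 2: z-update.
Minimize 1*z^2 + 4*z + (0.5/2)*(1.5171 - z - 0.4176)^2
FOC: (2*1 + 0.5)*z = -4 + 0.5*(1.5171 - 0.4176)
z^{k+1} = -1.3801
Step 3: u-update.
u^{k+1} = -0.4176 + 1.5171 + 1.3801 = 2.4796
Step 4: Primal residual = |1.5171 + 1.3801| = 2.8972


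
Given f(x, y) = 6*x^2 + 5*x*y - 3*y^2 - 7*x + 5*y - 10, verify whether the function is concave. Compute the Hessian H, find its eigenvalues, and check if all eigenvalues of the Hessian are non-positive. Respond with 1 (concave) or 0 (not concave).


The Hessian of f(x,y) = 6*x^2 + 5*x*y - 3*y^2 - 7*x + 5*y - 10 is:
H = [[12, 5], [5, -6]]
Trace = 12 - 6 = 6
Determinant = 12*-6 - (5)^2 = -97
Discriminant = (6)^2 - 4*-97 = 424.0
Eigenvalues: lambda_1 = -7.2956, lambda_2 = 13.2956
The function is not concave.

0


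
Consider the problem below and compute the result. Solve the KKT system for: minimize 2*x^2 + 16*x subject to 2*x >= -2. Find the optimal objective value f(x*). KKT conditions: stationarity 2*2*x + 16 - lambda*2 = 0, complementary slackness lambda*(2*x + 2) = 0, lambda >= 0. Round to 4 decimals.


Step 1: Try lambda = 0 (constraint inactive).
x_unc = -16/(2*2) = -4.0
Check: 2*-4.0 = -8.0 < -2 -- violated!
Step 2: Constraint must be active: 2*x = -2
x* = -2/2 = -1.0
lambda = (2*2*(-1.0) + 16)/2 = 6.0
Step 3: Compute optimal value.
f(x*) = 2*(-1.0)^2 + 16*(-1.0) = -14.0


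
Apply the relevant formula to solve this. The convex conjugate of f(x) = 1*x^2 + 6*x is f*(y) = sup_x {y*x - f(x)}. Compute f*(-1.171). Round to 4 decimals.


f*(y) = sup_x {y*x - a*x^2 - b*x} = sup_x {(y-b)*x - a*x^2}
FOC: (y - b) - 2a*x = 0 => x* = (y - b)/(2a)
x* = (-1.171 - 6)/(2*1) = -3.5855
f*(-1.171) = (y-b)^2/(4a) = (-1.171 - 6)^2/(4*1)
= 51.4232/4 = 12.8558


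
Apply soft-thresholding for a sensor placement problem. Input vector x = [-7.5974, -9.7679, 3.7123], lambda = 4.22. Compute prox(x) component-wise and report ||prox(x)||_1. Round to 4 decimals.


Soft-thresholding with lambda = 4.22:
prox(-7.5974) = sign(-7.5974)*max(|-7.5974| - 4.22, 0) = -3.3774
prox(-9.7679) = sign(-9.7679)*max(|-9.7679| - 4.22, 0) = -5.5479
prox(3.7123) = sign(3.7123)*max(|3.7123| - 4.22, 0) = 0.0
prox(x) = [-3.3774, -5.5479, 0.0]
||prox(x)||_1 = 3.3774 + 5.5479 + 0.0 = 8.9253


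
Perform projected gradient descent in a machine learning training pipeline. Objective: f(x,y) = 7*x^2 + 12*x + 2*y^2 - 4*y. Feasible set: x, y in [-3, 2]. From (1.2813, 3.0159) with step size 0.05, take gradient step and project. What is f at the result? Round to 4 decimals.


Step 1: Compute gradient at (1.2813, 3.0159).
grad_x = 2*7*1.2813 + 12 = 29.9382
grad_y = 2*2*3.0159 - 4 = 8.0636
Step 2: Gradient step.
x_raw = 1.2813 - 0.05*29.9382 = -0.2156
y_raw = 3.0159 - 0.05*8.0636 = 2.6127
Step 3: Project onto [-3, 2].
x_proj = clip(-0.2156) = -0.2156
y_proj = clip(2.6127) = 2.0
Step 4: Evaluate f.
f(-0.2156, 2.0) = -2.2619


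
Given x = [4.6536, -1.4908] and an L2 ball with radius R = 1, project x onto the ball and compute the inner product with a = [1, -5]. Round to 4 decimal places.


Step 1: Compute ||x|| (intermediates to 6 decimals).
||x|| = sqrt(4.6536^2 + (-1.4908)^2) = 4.886561
Step 2: Project.
Since ||x|| > R, scale = R/||x|| = 1/4.886561 = 0.204643, proj(x) = scale * x
proj(x) = [0.952327, -0.305082]
Step 3: Dot product.
a^T * proj(x) = 1*0.952327 - 5*(-0.305082) = 2.4777


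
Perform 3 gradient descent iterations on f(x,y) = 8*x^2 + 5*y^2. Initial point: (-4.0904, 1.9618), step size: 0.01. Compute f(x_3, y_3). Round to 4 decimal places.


Gradient descent on f(x,y) = 8*x^2 + 5*y^2.
Starting point: (-4.0904, 1.9618), alpha = 0.01
Step 1: grad_x = 2*8*-4.0904 = -65.4464, grad_y = 2*5*1.9618 = 19.618
  x_1 = -4.0904 - 0.01*-65.4464 = -3.4359
  y_1 = 1.9618 - 0.01*19.618 = 1.7656
Step 2: grad_x = 2*8*-3.4359 = -54.975, grad_y = 2*5*1.7656 = 17.6562
  x_2 = -3.4359 - 0.01*-54.975 = -2.8862
  y_2 = 1.7656 - 0.01*17.6562 = 1.5891
Step 3: grad_x = 2*8*-2.8862 = -46.179, grad_y = 2*5*1.5891 = 15.8906
  x_3 = -2.8862 - 0.01*-46.179 = -2.4244
  y_3 = 1.5891 - 0.01*15.8906 = 1.4302
f(-2.4244, 1.4302) = 8*(-2.4244)^2 + 5*1.4302^2 = 57.2483


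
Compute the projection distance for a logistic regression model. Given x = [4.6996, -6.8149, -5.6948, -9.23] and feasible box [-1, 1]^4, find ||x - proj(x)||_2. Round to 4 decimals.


Project each component onto [-1, 1].
clip(4.6996) = 1.0, clip(-6.8149) = -1.0, clip(-5.6948) = -1.0, clip(-9.23) = -1.0
Projection = [1.0, -1.0, -1.0, -1.0]
Squared diffs: [13.687, 33.8131, 22.0411, 67.7329]
Distance = sqrt(137.2741) = 11.7164


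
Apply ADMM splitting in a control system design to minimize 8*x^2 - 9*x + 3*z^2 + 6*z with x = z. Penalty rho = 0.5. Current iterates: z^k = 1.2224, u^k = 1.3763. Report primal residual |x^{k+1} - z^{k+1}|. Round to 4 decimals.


ADMM iteration with rho = 0.5, z^k = 1.2224, u^k = 1.3763
Step 1: x-update.
Minimize 8*x^2 - 9*x + (0.5/2)*(x - 1.2224 + 1.3763)^2
FOC: (2*8 + 0.5)*x = 9 + 0.5*(1.2224 - 1.3763)
x^{k+1} = 0.5408
Step 2: z-update.
Minimize 3*z^2 + 6*z + (0.5/2)*(0.5408 - z + 1.3763)^2
FOC: (2*3 + 0.5)*z = -6 + 0.5*(0.5408 + 1.3763)
z^{k+1} = -0.7756
Step 3: u-update.
u^{k+1} = 1.3763 + 0.5408 + 0.7756 = 2.6927
Step 4: Primal residual = |0.5408 + 0.7756| = 1.3164


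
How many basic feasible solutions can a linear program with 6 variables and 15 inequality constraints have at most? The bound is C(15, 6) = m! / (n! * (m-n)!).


Each vertex corresponds to some choice of n active constraints out of m, so the number of vertices is at most C(m, n) = m! / (n!(m-n)!).
m = 15, n = 6
Numerator: 15 * 14 * 13 * 12 * 11 * 10
Denominator: 6! = 720
C(15, 6) = 5005


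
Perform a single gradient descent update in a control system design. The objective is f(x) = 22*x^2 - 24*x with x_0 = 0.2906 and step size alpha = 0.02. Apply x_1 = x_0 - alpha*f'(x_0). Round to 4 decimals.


We compute the gradient at x_0 and apply the update.
f'(x) = 44*x - 24
f'(0.2906) = 44*0.2906 - 24 = -11.2136
x_1 = 0.2906 - 0.02*-11.2136 = 0.5149


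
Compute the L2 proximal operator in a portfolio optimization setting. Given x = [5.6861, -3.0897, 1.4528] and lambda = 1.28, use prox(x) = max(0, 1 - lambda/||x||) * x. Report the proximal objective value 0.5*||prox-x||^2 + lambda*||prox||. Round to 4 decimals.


Step 1: Compute ||x||.
||x|| = 6.6324
Step 2: Compute scaling factor.
scale = max(0, 1 - 1.28/6.6324) = 0.807
Step 3: prox(x) = [4.5887, -2.4934, 1.1724]
||prox(x)|| = 5.3524
Step 4: Proximal objective.
0.5*||prox-x||^2 = 0.8192
lambda*||prox|| = 6.8511
Total = 7.6703


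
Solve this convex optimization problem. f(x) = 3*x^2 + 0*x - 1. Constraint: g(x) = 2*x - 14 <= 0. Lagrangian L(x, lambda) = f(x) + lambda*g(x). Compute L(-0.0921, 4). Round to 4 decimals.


Step 1: Evaluate f(x).
f(-0.0921) = 3*(-0.0921)^2 + 0*(-0.0921) - 1 = -0.9746
Step 2: Evaluate g(x).
g(-0.0921) = 2*-0.0921 - 14 = -14.1842
Step 3: Compute Lagrangian.
L = -0.9746 + 4*-14.1842 = -57.7114


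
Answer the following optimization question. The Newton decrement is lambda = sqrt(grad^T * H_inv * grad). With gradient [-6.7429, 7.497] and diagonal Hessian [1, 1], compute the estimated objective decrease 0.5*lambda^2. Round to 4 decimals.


Step 1: H is diagonal, so H^(-1) * g = [-6.7429, 7.497].
Step 2: g^T H^(-1) g = sum_i g_i^2 / H_ii
  = (-6.7429)^2/1 + (7.497)^2/1
  = 45.4667 + 56.205 = 101.6717
Step 3: Objective decrease = 0.5 * g^T H^(-1) g = 50.8359
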